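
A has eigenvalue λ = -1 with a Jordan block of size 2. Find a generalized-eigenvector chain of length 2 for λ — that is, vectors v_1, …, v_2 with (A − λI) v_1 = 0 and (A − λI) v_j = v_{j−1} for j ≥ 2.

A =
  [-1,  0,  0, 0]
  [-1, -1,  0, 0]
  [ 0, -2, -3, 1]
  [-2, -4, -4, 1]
A Jordan chain for λ = -1 of length 2:
v_1 = (0, -1, 0, -2)ᵀ
v_2 = (1, 0, 0, 0)ᵀ

Let N = A − (-1)·I. We want v_2 with N^2 v_2 = 0 but N^1 v_2 ≠ 0; then v_{j-1} := N · v_j for j = 2, …, 2.

Pick v_2 = (1, 0, 0, 0)ᵀ.
Then v_1 = N · v_2 = (0, -1, 0, -2)ᵀ.

Sanity check: (A − (-1)·I) v_1 = (0, 0, 0, 0)ᵀ = 0. ✓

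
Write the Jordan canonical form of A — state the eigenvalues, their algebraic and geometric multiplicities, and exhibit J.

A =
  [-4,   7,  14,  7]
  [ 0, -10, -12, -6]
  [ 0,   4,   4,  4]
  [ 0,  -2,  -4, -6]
J_2(-4) ⊕ J_1(-4) ⊕ J_1(-4)

The characteristic polynomial is
  det(x·I − A) = x^4 + 16*x^3 + 96*x^2 + 256*x + 256 = (x + 4)^4

Eigenvalues and multiplicities (the geometric multiplicity of λ is n − rank(A − λI), which equals the number of Jordan blocks for λ):
  λ = -4: algebraic multiplicity = 4, geometric multiplicity = 3

Determining the block sizes for each eigenvalue:
  λ = -4: 3 blocks summing to 4 forces exactly one block of size 2 and the rest size 1 → block sizes [2, 1, 1]

Assembling the blocks gives a Jordan form
J =
  [-4,  1,  0,  0]
  [ 0, -4,  0,  0]
  [ 0,  0, -4,  0]
  [ 0,  0,  0, -4]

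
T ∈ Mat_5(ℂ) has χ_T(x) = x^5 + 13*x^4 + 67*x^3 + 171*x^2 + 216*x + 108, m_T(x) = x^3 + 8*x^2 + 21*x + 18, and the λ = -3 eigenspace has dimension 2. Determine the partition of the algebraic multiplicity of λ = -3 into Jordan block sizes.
Block sizes for λ = -3: [2, 1]

Step 1 — from the characteristic polynomial, algebraic multiplicity of λ = -3 is 3. From dim ker(T − (-3)·I) = 2, there are exactly 2 Jordan blocks for λ = -3.
Step 2 — from the minimal polynomial, the factor (x + 3)^2 tells us the largest block for λ = -3 has size 2.
Step 3 — with total size 3, 2 blocks, and largest block 2, the block sizes (in nonincreasing order) are [2, 1].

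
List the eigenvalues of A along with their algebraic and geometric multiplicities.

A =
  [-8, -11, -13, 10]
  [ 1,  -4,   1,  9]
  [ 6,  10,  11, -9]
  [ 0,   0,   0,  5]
λ = -3: alg = 2, geom = 1; λ = 5: alg = 2, geom = 1

Step 1 — factor the characteristic polynomial to read off the algebraic multiplicities:
  χ_A(x) = (x - 5)^2*(x + 3)^2

Step 2 — compute geometric multiplicities via the rank-nullity identity g(λ) = n − rank(A − λI):
  rank(A − (-3)·I) = 3, so dim ker(A − (-3)·I) = n − 3 = 1
  rank(A − (5)·I) = 3, so dim ker(A − (5)·I) = n − 3 = 1

Summary:
  λ = -3: algebraic multiplicity = 2, geometric multiplicity = 1
  λ = 5: algebraic multiplicity = 2, geometric multiplicity = 1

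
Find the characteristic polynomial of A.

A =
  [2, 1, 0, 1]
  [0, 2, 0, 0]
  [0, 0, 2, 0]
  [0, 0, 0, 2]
x^4 - 8*x^3 + 24*x^2 - 32*x + 16

Expanding det(x·I − A) (e.g. by cofactor expansion or by noting that A is similar to its Jordan form J, which has the same characteristic polynomial as A) gives
  χ_A(x) = x^4 - 8*x^3 + 24*x^2 - 32*x + 16
which factors as (x - 2)^4. The eigenvalues (with algebraic multiplicities) are λ = 2 with multiplicity 4.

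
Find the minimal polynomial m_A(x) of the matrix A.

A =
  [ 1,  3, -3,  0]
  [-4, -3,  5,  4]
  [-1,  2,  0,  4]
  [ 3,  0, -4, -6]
x^3 + 6*x^2 + 12*x + 8

The characteristic polynomial is χ_A(x) = (x + 2)^4, so the eigenvalues are known. The minimal polynomial is
  m_A(x) = Π_λ (x − λ)^{k_λ}
where k_λ is the size of the *largest* Jordan block for λ (equivalently, the smallest k with (A − λI)^k v = 0 for every generalised eigenvector v of λ).

  λ = -2: largest Jordan block has size 3, contributing (x + 2)^3

So m_A(x) = (x + 2)^3 = x^3 + 6*x^2 + 12*x + 8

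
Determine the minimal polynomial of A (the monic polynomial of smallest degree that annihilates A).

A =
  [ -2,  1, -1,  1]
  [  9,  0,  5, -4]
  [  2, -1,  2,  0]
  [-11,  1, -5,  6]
x^4 - 6*x^3 + 9*x^2

The characteristic polynomial is χ_A(x) = x^2*(x - 3)^2, so the eigenvalues are known. The minimal polynomial is
  m_A(x) = Π_λ (x − λ)^{k_λ}
where k_λ is the size of the *largest* Jordan block for λ (equivalently, the smallest k with (A − λI)^k v = 0 for every generalised eigenvector v of λ).

  λ = 0: largest Jordan block has size 2, contributing (x − 0)^2
  λ = 3: largest Jordan block has size 2, contributing (x − 3)^2

So m_A(x) = x^2*(x - 3)^2 = x^4 - 6*x^3 + 9*x^2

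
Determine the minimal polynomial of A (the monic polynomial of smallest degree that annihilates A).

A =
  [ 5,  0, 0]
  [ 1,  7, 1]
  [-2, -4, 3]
x^2 - 10*x + 25

The characteristic polynomial is χ_A(x) = (x - 5)^3, so the eigenvalues are known. The minimal polynomial is
  m_A(x) = Π_λ (x − λ)^{k_λ}
where k_λ is the size of the *largest* Jordan block for λ (equivalently, the smallest k with (A − λI)^k v = 0 for every generalised eigenvector v of λ).

  λ = 5: largest Jordan block has size 2, contributing (x − 5)^2

So m_A(x) = (x - 5)^2 = x^2 - 10*x + 25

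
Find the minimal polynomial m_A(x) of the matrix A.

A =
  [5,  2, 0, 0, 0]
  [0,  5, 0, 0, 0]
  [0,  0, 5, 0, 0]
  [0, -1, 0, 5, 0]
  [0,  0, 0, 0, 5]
x^2 - 10*x + 25

The characteristic polynomial is χ_A(x) = (x - 5)^5, so the eigenvalues are known. The minimal polynomial is
  m_A(x) = Π_λ (x − λ)^{k_λ}
where k_λ is the size of the *largest* Jordan block for λ (equivalently, the smallest k with (A − λI)^k v = 0 for every generalised eigenvector v of λ).

  λ = 5: largest Jordan block has size 2, contributing (x − 5)^2

So m_A(x) = (x - 5)^2 = x^2 - 10*x + 25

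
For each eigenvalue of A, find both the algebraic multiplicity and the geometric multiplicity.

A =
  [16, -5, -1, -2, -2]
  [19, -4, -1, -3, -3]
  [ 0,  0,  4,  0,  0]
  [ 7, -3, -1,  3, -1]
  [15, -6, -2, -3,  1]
λ = 4: alg = 5, geom = 2

Step 1 — factor the characteristic polynomial to read off the algebraic multiplicities:
  χ_A(x) = (x - 4)^5

Step 2 — compute geometric multiplicities via the rank-nullity identity g(λ) = n − rank(A − λI):
  rank(A − (4)·I) = 3, so dim ker(A − (4)·I) = n − 3 = 2

Summary:
  λ = 4: algebraic multiplicity = 5, geometric multiplicity = 2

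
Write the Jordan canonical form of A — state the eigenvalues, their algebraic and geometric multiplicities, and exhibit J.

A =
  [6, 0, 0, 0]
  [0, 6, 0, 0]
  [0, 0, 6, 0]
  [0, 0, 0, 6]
J_1(6) ⊕ J_1(6) ⊕ J_1(6) ⊕ J_1(6)

The characteristic polynomial is
  det(x·I − A) = x^4 - 24*x^3 + 216*x^2 - 864*x + 1296 = (x - 6)^4

Eigenvalues and multiplicities (the geometric multiplicity of λ is n − rank(A − λI), which equals the number of Jordan blocks for λ):
  λ = 6: algebraic multiplicity = 4, geometric multiplicity = 4

Determining the block sizes for each eigenvalue:
  λ = 6: gm = am = 4, so every block has size 1 → block sizes [1, 1, 1, 1]

Assembling the blocks gives a Jordan form
J =
  [6, 0, 0, 0]
  [0, 6, 0, 0]
  [0, 0, 6, 0]
  [0, 0, 0, 6]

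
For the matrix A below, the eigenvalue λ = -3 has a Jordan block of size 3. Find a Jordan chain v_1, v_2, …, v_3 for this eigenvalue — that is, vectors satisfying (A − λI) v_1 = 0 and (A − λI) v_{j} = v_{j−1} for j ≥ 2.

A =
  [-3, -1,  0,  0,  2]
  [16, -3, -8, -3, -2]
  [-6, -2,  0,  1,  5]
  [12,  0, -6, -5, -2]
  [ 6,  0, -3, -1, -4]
A Jordan chain for λ = -3 of length 3:
v_1 = (-4, 0, -8, 0, 0)ᵀ
v_2 = (0, 16, -6, 12, 6)ᵀ
v_3 = (1, 0, 0, 0, 0)ᵀ

Let N = A − (-3)·I. We want v_3 with N^3 v_3 = 0 but N^2 v_3 ≠ 0; then v_{j-1} := N · v_j for j = 3, …, 2.

Pick v_3 = (1, 0, 0, 0, 0)ᵀ.
Then v_2 = N · v_3 = (0, 16, -6, 12, 6)ᵀ.
Then v_1 = N · v_2 = (-4, 0, -8, 0, 0)ᵀ.

Sanity check: (A − (-3)·I) v_1 = (0, 0, 0, 0, 0)ᵀ = 0. ✓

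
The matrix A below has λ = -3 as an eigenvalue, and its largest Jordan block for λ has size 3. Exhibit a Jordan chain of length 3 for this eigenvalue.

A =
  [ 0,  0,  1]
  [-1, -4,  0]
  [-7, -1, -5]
A Jordan chain for λ = -3 of length 3:
v_1 = (2, -2, -6)ᵀ
v_2 = (3, -1, -7)ᵀ
v_3 = (1, 0, 0)ᵀ

Let N = A − (-3)·I. We want v_3 with N^3 v_3 = 0 but N^2 v_3 ≠ 0; then v_{j-1} := N · v_j for j = 3, …, 2.

Pick v_3 = (1, 0, 0)ᵀ.
Then v_2 = N · v_3 = (3, -1, -7)ᵀ.
Then v_1 = N · v_2 = (2, -2, -6)ᵀ.

Sanity check: (A − (-3)·I) v_1 = (0, 0, 0)ᵀ = 0. ✓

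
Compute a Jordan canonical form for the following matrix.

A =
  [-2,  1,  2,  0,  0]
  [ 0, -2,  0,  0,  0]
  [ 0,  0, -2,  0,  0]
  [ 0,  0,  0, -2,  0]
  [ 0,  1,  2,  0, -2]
J_2(-2) ⊕ J_1(-2) ⊕ J_1(-2) ⊕ J_1(-2)

The characteristic polynomial is
  det(x·I − A) = x^5 + 10*x^4 + 40*x^3 + 80*x^2 + 80*x + 32 = (x + 2)^5

Eigenvalues and multiplicities (the geometric multiplicity of λ is n − rank(A − λI), which equals the number of Jordan blocks for λ):
  λ = -2: algebraic multiplicity = 5, geometric multiplicity = 4

Determining the block sizes for each eigenvalue:
  λ = -2: 4 blocks summing to 5 forces exactly one block of size 2 and the rest size 1 → block sizes [2, 1, 1, 1]

Assembling the blocks gives a Jordan form
J =
  [-2,  1,  0,  0,  0]
  [ 0, -2,  0,  0,  0]
  [ 0,  0, -2,  0,  0]
  [ 0,  0,  0, -2,  0]
  [ 0,  0,  0,  0, -2]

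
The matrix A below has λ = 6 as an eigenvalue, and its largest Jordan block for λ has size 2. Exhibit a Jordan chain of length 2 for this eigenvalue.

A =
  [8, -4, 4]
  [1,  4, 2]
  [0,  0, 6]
A Jordan chain for λ = 6 of length 2:
v_1 = (2, 1, 0)ᵀ
v_2 = (1, 0, 0)ᵀ

Let N = A − (6)·I. We want v_2 with N^2 v_2 = 0 but N^1 v_2 ≠ 0; then v_{j-1} := N · v_j for j = 2, …, 2.

Pick v_2 = (1, 0, 0)ᵀ.
Then v_1 = N · v_2 = (2, 1, 0)ᵀ.

Sanity check: (A − (6)·I) v_1 = (0, 0, 0)ᵀ = 0. ✓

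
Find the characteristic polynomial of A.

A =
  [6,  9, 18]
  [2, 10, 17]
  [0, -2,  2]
x^3 - 18*x^2 + 108*x - 216

Expanding det(x·I − A) (e.g. by cofactor expansion or by noting that A is similar to its Jordan form J, which has the same characteristic polynomial as A) gives
  χ_A(x) = x^3 - 18*x^2 + 108*x - 216
which factors as (x - 6)^3. The eigenvalues (with algebraic multiplicities) are λ = 6 with multiplicity 3.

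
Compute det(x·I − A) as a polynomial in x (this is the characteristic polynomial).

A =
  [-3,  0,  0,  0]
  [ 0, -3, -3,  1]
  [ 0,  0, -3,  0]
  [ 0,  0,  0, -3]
x^4 + 12*x^3 + 54*x^2 + 108*x + 81

Expanding det(x·I − A) (e.g. by cofactor expansion or by noting that A is similar to its Jordan form J, which has the same characteristic polynomial as A) gives
  χ_A(x) = x^4 + 12*x^3 + 54*x^2 + 108*x + 81
which factors as (x + 3)^4. The eigenvalues (with algebraic multiplicities) are λ = -3 with multiplicity 4.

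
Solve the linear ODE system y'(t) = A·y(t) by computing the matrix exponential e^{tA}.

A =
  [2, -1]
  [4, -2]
e^{tA} =
  [2*t + 1, -t]
  [4*t, 1 - 2*t]

Strategy: write A = P · J · P⁻¹ where J is a Jordan canonical form, so e^{tA} = P · e^{tJ} · P⁻¹, and e^{tJ} can be computed block-by-block.

A has Jordan form
J =
  [0, 1]
  [0, 0]
(up to reordering of blocks).

Per-block formulas:
  For a 2×2 Jordan block J_2(0): exp(t · J_2(0)) = e^(0t)·(I + t·N), where N is the 2×2 nilpotent shift.

After assembling e^{tJ} and conjugating by P, we get:

e^{tA} =
  [2*t + 1, -t]
  [4*t, 1 - 2*t]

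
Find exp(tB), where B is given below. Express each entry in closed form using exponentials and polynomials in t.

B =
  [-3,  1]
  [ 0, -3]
e^{tB} =
  [exp(-3*t), t*exp(-3*t)]
  [0, exp(-3*t)]

Strategy: write B = P · J · P⁻¹ where J is a Jordan canonical form, so e^{tB} = P · e^{tJ} · P⁻¹, and e^{tJ} can be computed block-by-block.

B has Jordan form
J =
  [-3,  1]
  [ 0, -3]
(up to reordering of blocks).

Per-block formulas:
  For a 2×2 Jordan block J_2(-3): exp(t · J_2(-3)) = e^(-3t)·(I + t·N), where N is the 2×2 nilpotent shift.

After assembling e^{tJ} and conjugating by P, we get:

e^{tB} =
  [exp(-3*t), t*exp(-3*t)]
  [0, exp(-3*t)]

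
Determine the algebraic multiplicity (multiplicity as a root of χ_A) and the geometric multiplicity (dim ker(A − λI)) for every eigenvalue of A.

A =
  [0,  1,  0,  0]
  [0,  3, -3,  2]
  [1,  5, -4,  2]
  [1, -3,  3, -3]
λ = -1: alg = 4, geom = 2

Step 1 — factor the characteristic polynomial to read off the algebraic multiplicities:
  χ_A(x) = (x + 1)^4

Step 2 — compute geometric multiplicities via the rank-nullity identity g(λ) = n − rank(A − λI):
  rank(A − (-1)·I) = 2, so dim ker(A − (-1)·I) = n − 2 = 2

Summary:
  λ = -1: algebraic multiplicity = 4, geometric multiplicity = 2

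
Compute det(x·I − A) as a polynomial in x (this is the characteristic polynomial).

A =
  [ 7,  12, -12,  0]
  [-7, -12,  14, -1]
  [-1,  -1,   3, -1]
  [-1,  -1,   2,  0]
x^4 + 2*x^3 - 12*x^2 + 14*x - 5

Expanding det(x·I − A) (e.g. by cofactor expansion or by noting that A is similar to its Jordan form J, which has the same characteristic polynomial as A) gives
  χ_A(x) = x^4 + 2*x^3 - 12*x^2 + 14*x - 5
which factors as (x - 1)^3*(x + 5). The eigenvalues (with algebraic multiplicities) are λ = -5 with multiplicity 1, λ = 1 with multiplicity 3.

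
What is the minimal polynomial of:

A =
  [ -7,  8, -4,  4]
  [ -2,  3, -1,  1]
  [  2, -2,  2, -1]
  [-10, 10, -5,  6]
x^2 - 2*x + 1

The characteristic polynomial is χ_A(x) = (x - 1)^4, so the eigenvalues are known. The minimal polynomial is
  m_A(x) = Π_λ (x − λ)^{k_λ}
where k_λ is the size of the *largest* Jordan block for λ (equivalently, the smallest k with (A − λI)^k v = 0 for every generalised eigenvector v of λ).

  λ = 1: largest Jordan block has size 2, contributing (x − 1)^2

So m_A(x) = (x - 1)^2 = x^2 - 2*x + 1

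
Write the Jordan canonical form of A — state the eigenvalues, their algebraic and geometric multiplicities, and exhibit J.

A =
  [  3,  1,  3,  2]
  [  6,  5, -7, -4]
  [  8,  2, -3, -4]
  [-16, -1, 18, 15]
J_3(5) ⊕ J_1(5)

The characteristic polynomial is
  det(x·I − A) = x^4 - 20*x^3 + 150*x^2 - 500*x + 625 = (x - 5)^4

Eigenvalues and multiplicities (the geometric multiplicity of λ is n − rank(A − λI), which equals the number of Jordan blocks for λ):
  λ = 5: algebraic multiplicity = 4, geometric multiplicity = 2

Determining the block sizes for each eigenvalue:
  λ = 5: with am = 4 and gm = 2, the partition is not yet determined (e.g. several partitions of 4 into 2 parts exist). Let N = A − (5)·I. Computing rank(N^1) = 2, rank(N^2) = 1, rank(N^3) = 0; the number of blocks of size ≥ j is rank(N^{j−1}) − rank(N^j), giving [2, 1, 1]. So we have 1 block(s) of size 3, 1 block(s) of size 1 → block sizes [3, 1]

Assembling the blocks gives a Jordan form
J =
  [5, 1, 0, 0]
  [0, 5, 1, 0]
  [0, 0, 5, 0]
  [0, 0, 0, 5]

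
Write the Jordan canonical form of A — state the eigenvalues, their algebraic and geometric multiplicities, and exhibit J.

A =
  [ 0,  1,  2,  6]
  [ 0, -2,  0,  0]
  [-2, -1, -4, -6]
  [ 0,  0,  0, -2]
J_2(-2) ⊕ J_1(-2) ⊕ J_1(-2)

The characteristic polynomial is
  det(x·I − A) = x^4 + 8*x^3 + 24*x^2 + 32*x + 16 = (x + 2)^4

Eigenvalues and multiplicities (the geometric multiplicity of λ is n − rank(A − λI), which equals the number of Jordan blocks for λ):
  λ = -2: algebraic multiplicity = 4, geometric multiplicity = 3

Determining the block sizes for each eigenvalue:
  λ = -2: 3 blocks summing to 4 forces exactly one block of size 2 and the rest size 1 → block sizes [2, 1, 1]

Assembling the blocks gives a Jordan form
J =
  [-2,  1,  0,  0]
  [ 0, -2,  0,  0]
  [ 0,  0, -2,  0]
  [ 0,  0,  0, -2]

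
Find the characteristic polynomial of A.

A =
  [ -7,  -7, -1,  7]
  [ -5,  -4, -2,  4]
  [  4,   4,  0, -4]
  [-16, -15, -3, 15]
x^4 - 4*x^3

Expanding det(x·I − A) (e.g. by cofactor expansion or by noting that A is similar to its Jordan form J, which has the same characteristic polynomial as A) gives
  χ_A(x) = x^4 - 4*x^3
which factors as x^3*(x - 4). The eigenvalues (with algebraic multiplicities) are λ = 0 with multiplicity 3, λ = 4 with multiplicity 1.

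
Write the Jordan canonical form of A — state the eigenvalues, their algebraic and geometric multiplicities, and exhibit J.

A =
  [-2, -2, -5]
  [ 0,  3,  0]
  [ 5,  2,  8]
J_2(3) ⊕ J_1(3)

The characteristic polynomial is
  det(x·I − A) = x^3 - 9*x^2 + 27*x - 27 = (x - 3)^3

Eigenvalues and multiplicities (the geometric multiplicity of λ is n − rank(A − λI), which equals the number of Jordan blocks for λ):
  λ = 3: algebraic multiplicity = 3, geometric multiplicity = 2

Determining the block sizes for each eigenvalue:
  λ = 3: 2 blocks summing to 3 forces exactly one block of size 2 and the rest size 1 → block sizes [2, 1]

Assembling the blocks gives a Jordan form
J =
  [3, 1, 0]
  [0, 3, 0]
  [0, 0, 3]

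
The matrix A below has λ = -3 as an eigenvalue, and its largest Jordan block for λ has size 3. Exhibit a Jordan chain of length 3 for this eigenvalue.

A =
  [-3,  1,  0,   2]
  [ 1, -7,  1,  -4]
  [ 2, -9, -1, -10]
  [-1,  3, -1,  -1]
A Jordan chain for λ = -3 of length 3:
v_1 = (-1, 2, 5, -1)ᵀ
v_2 = (0, 1, 2, -1)ᵀ
v_3 = (1, 0, 0, 0)ᵀ

Let N = A − (-3)·I. We want v_3 with N^3 v_3 = 0 but N^2 v_3 ≠ 0; then v_{j-1} := N · v_j for j = 3, …, 2.

Pick v_3 = (1, 0, 0, 0)ᵀ.
Then v_2 = N · v_3 = (0, 1, 2, -1)ᵀ.
Then v_1 = N · v_2 = (-1, 2, 5, -1)ᵀ.

Sanity check: (A − (-3)·I) v_1 = (0, 0, 0, 0)ᵀ = 0. ✓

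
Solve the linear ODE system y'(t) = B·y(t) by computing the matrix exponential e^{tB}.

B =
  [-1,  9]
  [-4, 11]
e^{tB} =
  [-6*t*exp(5*t) + exp(5*t), 9*t*exp(5*t)]
  [-4*t*exp(5*t), 6*t*exp(5*t) + exp(5*t)]

Strategy: write B = P · J · P⁻¹ where J is a Jordan canonical form, so e^{tB} = P · e^{tJ} · P⁻¹, and e^{tJ} can be computed block-by-block.

B has Jordan form
J =
  [5, 1]
  [0, 5]
(up to reordering of blocks).

Per-block formulas:
  For a 2×2 Jordan block J_2(5): exp(t · J_2(5)) = e^(5t)·(I + t·N), where N is the 2×2 nilpotent shift.

After assembling e^{tJ} and conjugating by P, we get:

e^{tB} =
  [-6*t*exp(5*t) + exp(5*t), 9*t*exp(5*t)]
  [-4*t*exp(5*t), 6*t*exp(5*t) + exp(5*t)]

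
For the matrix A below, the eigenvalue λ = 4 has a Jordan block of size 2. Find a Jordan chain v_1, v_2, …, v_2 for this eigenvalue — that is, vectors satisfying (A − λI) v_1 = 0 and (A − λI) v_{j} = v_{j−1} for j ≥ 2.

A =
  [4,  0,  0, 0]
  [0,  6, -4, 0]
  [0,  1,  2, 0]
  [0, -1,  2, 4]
A Jordan chain for λ = 4 of length 2:
v_1 = (0, 2, 1, -1)ᵀ
v_2 = (0, 1, 0, 0)ᵀ

Let N = A − (4)·I. We want v_2 with N^2 v_2 = 0 but N^1 v_2 ≠ 0; then v_{j-1} := N · v_j for j = 2, …, 2.

Pick v_2 = (0, 1, 0, 0)ᵀ.
Then v_1 = N · v_2 = (0, 2, 1, -1)ᵀ.

Sanity check: (A − (4)·I) v_1 = (0, 0, 0, 0)ᵀ = 0. ✓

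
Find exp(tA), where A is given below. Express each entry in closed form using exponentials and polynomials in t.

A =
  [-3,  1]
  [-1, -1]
e^{tA} =
  [-t*exp(-2*t) + exp(-2*t), t*exp(-2*t)]
  [-t*exp(-2*t), t*exp(-2*t) + exp(-2*t)]

Strategy: write A = P · J · P⁻¹ where J is a Jordan canonical form, so e^{tA} = P · e^{tJ} · P⁻¹, and e^{tJ} can be computed block-by-block.

A has Jordan form
J =
  [-2,  1]
  [ 0, -2]
(up to reordering of blocks).

Per-block formulas:
  For a 2×2 Jordan block J_2(-2): exp(t · J_2(-2)) = e^(-2t)·(I + t·N), where N is the 2×2 nilpotent shift.

After assembling e^{tJ} and conjugating by P, we get:

e^{tA} =
  [-t*exp(-2*t) + exp(-2*t), t*exp(-2*t)]
  [-t*exp(-2*t), t*exp(-2*t) + exp(-2*t)]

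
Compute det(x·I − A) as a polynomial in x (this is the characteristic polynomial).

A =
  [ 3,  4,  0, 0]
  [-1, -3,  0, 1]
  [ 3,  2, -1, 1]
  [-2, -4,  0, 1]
x^4 - 2*x^2 + 1

Expanding det(x·I − A) (e.g. by cofactor expansion or by noting that A is similar to its Jordan form J, which has the same characteristic polynomial as A) gives
  χ_A(x) = x^4 - 2*x^2 + 1
which factors as (x - 1)^2*(x + 1)^2. The eigenvalues (with algebraic multiplicities) are λ = -1 with multiplicity 2, λ = 1 with multiplicity 2.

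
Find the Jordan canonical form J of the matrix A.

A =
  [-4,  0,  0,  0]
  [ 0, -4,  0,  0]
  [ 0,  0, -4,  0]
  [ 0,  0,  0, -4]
J_1(-4) ⊕ J_1(-4) ⊕ J_1(-4) ⊕ J_1(-4)

The characteristic polynomial is
  det(x·I − A) = x^4 + 16*x^3 + 96*x^2 + 256*x + 256 = (x + 4)^4

Eigenvalues and multiplicities (the geometric multiplicity of λ is n − rank(A − λI), which equals the number of Jordan blocks for λ):
  λ = -4: algebraic multiplicity = 4, geometric multiplicity = 4

Determining the block sizes for each eigenvalue:
  λ = -4: gm = am = 4, so every block has size 1 → block sizes [1, 1, 1, 1]

Assembling the blocks gives a Jordan form
J =
  [-4,  0,  0,  0]
  [ 0, -4,  0,  0]
  [ 0,  0, -4,  0]
  [ 0,  0,  0, -4]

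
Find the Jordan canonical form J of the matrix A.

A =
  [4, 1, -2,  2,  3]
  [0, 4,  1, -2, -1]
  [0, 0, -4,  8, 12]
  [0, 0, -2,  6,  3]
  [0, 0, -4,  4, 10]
J_3(4) ⊕ J_2(4)

The characteristic polynomial is
  det(x·I − A) = x^5 - 20*x^4 + 160*x^3 - 640*x^2 + 1280*x - 1024 = (x - 4)^5

Eigenvalues and multiplicities (the geometric multiplicity of λ is n − rank(A − λI), which equals the number of Jordan blocks for λ):
  λ = 4: algebraic multiplicity = 5, geometric multiplicity = 2

Determining the block sizes for each eigenvalue:
  λ = 4: with am = 5 and gm = 2, the partition is not yet determined (e.g. several partitions of 5 into 2 parts exist). Let N = A − (4)·I. Computing rank(N^1) = 3, rank(N^2) = 1, rank(N^3) = 0; the number of blocks of size ≥ j is rank(N^{j−1}) − rank(N^j), giving [2, 2, 1]. So we have 1 block(s) of size 3, 1 block(s) of size 2 → block sizes [3, 2]

Assembling the blocks gives a Jordan form
J =
  [4, 1, 0, 0, 0]
  [0, 4, 1, 0, 0]
  [0, 0, 4, 0, 0]
  [0, 0, 0, 4, 1]
  [0, 0, 0, 0, 4]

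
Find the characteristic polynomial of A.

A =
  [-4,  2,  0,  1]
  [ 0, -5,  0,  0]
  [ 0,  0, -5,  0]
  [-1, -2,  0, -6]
x^4 + 20*x^3 + 150*x^2 + 500*x + 625

Expanding det(x·I − A) (e.g. by cofactor expansion or by noting that A is similar to its Jordan form J, which has the same characteristic polynomial as A) gives
  χ_A(x) = x^4 + 20*x^3 + 150*x^2 + 500*x + 625
which factors as (x + 5)^4. The eigenvalues (with algebraic multiplicities) are λ = -5 with multiplicity 4.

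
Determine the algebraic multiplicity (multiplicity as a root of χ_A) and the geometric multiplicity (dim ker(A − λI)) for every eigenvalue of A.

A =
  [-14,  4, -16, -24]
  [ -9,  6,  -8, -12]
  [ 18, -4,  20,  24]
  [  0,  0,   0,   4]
λ = 4: alg = 4, geom = 3

Step 1 — factor the characteristic polynomial to read off the algebraic multiplicities:
  χ_A(x) = (x - 4)^4

Step 2 — compute geometric multiplicities via the rank-nullity identity g(λ) = n − rank(A − λI):
  rank(A − (4)·I) = 1, so dim ker(A − (4)·I) = n − 1 = 3

Summary:
  λ = 4: algebraic multiplicity = 4, geometric multiplicity = 3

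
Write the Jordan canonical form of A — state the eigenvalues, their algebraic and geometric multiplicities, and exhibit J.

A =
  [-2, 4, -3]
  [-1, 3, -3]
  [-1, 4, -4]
J_2(-1) ⊕ J_1(-1)

The characteristic polynomial is
  det(x·I − A) = x^3 + 3*x^2 + 3*x + 1 = (x + 1)^3

Eigenvalues and multiplicities (the geometric multiplicity of λ is n − rank(A − λI), which equals the number of Jordan blocks for λ):
  λ = -1: algebraic multiplicity = 3, geometric multiplicity = 2

Determining the block sizes for each eigenvalue:
  λ = -1: 2 blocks summing to 3 forces exactly one block of size 2 and the rest size 1 → block sizes [2, 1]

Assembling the blocks gives a Jordan form
J =
  [-1,  1,  0]
  [ 0, -1,  0]
  [ 0,  0, -1]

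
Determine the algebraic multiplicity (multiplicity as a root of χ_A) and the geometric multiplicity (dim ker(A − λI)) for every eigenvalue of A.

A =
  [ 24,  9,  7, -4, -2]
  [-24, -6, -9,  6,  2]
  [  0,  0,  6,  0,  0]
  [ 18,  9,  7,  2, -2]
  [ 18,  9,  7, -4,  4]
λ = 6: alg = 5, geom = 3

Step 1 — factor the characteristic polynomial to read off the algebraic multiplicities:
  χ_A(x) = (x - 6)^5

Step 2 — compute geometric multiplicities via the rank-nullity identity g(λ) = n − rank(A − λI):
  rank(A − (6)·I) = 2, so dim ker(A − (6)·I) = n − 2 = 3

Summary:
  λ = 6: algebraic multiplicity = 5, geometric multiplicity = 3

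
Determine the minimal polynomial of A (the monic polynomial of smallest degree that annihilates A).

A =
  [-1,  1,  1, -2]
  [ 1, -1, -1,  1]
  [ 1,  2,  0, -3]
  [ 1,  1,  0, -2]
x^2 + 2*x + 1

The characteristic polynomial is χ_A(x) = (x + 1)^4, so the eigenvalues are known. The minimal polynomial is
  m_A(x) = Π_λ (x − λ)^{k_λ}
where k_λ is the size of the *largest* Jordan block for λ (equivalently, the smallest k with (A − λI)^k v = 0 for every generalised eigenvector v of λ).

  λ = -1: largest Jordan block has size 2, contributing (x + 1)^2

So m_A(x) = (x + 1)^2 = x^2 + 2*x + 1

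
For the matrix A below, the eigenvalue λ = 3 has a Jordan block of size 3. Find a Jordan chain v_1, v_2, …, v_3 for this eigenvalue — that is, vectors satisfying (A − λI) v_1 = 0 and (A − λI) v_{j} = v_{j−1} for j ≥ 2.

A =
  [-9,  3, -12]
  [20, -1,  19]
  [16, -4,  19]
A Jordan chain for λ = 3 of length 3:
v_1 = (12, -16, -16)ᵀ
v_2 = (-12, 20, 16)ᵀ
v_3 = (1, 0, 0)ᵀ

Let N = A − (3)·I. We want v_3 with N^3 v_3 = 0 but N^2 v_3 ≠ 0; then v_{j-1} := N · v_j for j = 3, …, 2.

Pick v_3 = (1, 0, 0)ᵀ.
Then v_2 = N · v_3 = (-12, 20, 16)ᵀ.
Then v_1 = N · v_2 = (12, -16, -16)ᵀ.

Sanity check: (A − (3)·I) v_1 = (0, 0, 0)ᵀ = 0. ✓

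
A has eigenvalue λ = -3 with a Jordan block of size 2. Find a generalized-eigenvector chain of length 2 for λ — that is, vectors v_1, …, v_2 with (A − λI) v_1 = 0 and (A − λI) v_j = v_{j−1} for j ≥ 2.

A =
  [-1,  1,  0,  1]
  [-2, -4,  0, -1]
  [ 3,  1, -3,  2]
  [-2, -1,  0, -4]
A Jordan chain for λ = -3 of length 2:
v_1 = (2, -2, 3, -2)ᵀ
v_2 = (1, 0, 0, 0)ᵀ

Let N = A − (-3)·I. We want v_2 with N^2 v_2 = 0 but N^1 v_2 ≠ 0; then v_{j-1} := N · v_j for j = 2, …, 2.

Pick v_2 = (1, 0, 0, 0)ᵀ.
Then v_1 = N · v_2 = (2, -2, 3, -2)ᵀ.

Sanity check: (A − (-3)·I) v_1 = (0, 0, 0, 0)ᵀ = 0. ✓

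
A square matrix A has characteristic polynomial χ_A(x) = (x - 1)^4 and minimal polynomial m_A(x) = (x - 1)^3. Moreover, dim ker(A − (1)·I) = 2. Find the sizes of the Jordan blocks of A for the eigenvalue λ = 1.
Block sizes for λ = 1: [3, 1]

Step 1 — from the characteristic polynomial, algebraic multiplicity of λ = 1 is 4. From dim ker(A − (1)·I) = 2, there are exactly 2 Jordan blocks for λ = 1.
Step 2 — from the minimal polynomial, the factor (x − 1)^3 tells us the largest block for λ = 1 has size 3.
Step 3 — with total size 4, 2 blocks, and largest block 3, the block sizes (in nonincreasing order) are [3, 1].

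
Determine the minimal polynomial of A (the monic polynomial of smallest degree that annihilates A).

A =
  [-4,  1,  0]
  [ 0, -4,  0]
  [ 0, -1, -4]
x^2 + 8*x + 16

The characteristic polynomial is χ_A(x) = (x + 4)^3, so the eigenvalues are known. The minimal polynomial is
  m_A(x) = Π_λ (x − λ)^{k_λ}
where k_λ is the size of the *largest* Jordan block for λ (equivalently, the smallest k with (A − λI)^k v = 0 for every generalised eigenvector v of λ).

  λ = -4: largest Jordan block has size 2, contributing (x + 4)^2

So m_A(x) = (x + 4)^2 = x^2 + 8*x + 16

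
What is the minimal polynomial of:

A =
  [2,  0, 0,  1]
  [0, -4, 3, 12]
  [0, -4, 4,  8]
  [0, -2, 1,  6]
x^3 - 6*x^2 + 12*x - 8

The characteristic polynomial is χ_A(x) = (x - 2)^4, so the eigenvalues are known. The minimal polynomial is
  m_A(x) = Π_λ (x − λ)^{k_λ}
where k_λ is the size of the *largest* Jordan block for λ (equivalently, the smallest k with (A − λI)^k v = 0 for every generalised eigenvector v of λ).

  λ = 2: largest Jordan block has size 3, contributing (x − 2)^3

So m_A(x) = (x - 2)^3 = x^3 - 6*x^2 + 12*x - 8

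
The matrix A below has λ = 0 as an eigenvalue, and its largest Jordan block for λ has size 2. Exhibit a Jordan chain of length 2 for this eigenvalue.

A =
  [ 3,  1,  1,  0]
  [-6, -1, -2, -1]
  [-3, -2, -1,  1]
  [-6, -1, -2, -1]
A Jordan chain for λ = 0 of length 2:
v_1 = (3, -6, -3, -6)ᵀ
v_2 = (1, 0, 0, 0)ᵀ

Let N = A − (0)·I. We want v_2 with N^2 v_2 = 0 but N^1 v_2 ≠ 0; then v_{j-1} := N · v_j for j = 2, …, 2.

Pick v_2 = (1, 0, 0, 0)ᵀ.
Then v_1 = N · v_2 = (3, -6, -3, -6)ᵀ.

Sanity check: (A − (0)·I) v_1 = (0, 0, 0, 0)ᵀ = 0. ✓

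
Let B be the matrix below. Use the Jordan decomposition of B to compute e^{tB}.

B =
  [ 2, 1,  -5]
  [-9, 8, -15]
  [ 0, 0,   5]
e^{tB} =
  [-3*t*exp(5*t) + exp(5*t), t*exp(5*t), -5*t*exp(5*t)]
  [-9*t*exp(5*t), 3*t*exp(5*t) + exp(5*t), -15*t*exp(5*t)]
  [0, 0, exp(5*t)]

Strategy: write B = P · J · P⁻¹ where J is a Jordan canonical form, so e^{tB} = P · e^{tJ} · P⁻¹, and e^{tJ} can be computed block-by-block.

B has Jordan form
J =
  [5, 1, 0]
  [0, 5, 0]
  [0, 0, 5]
(up to reordering of blocks).

Per-block formulas:
  For a 2×2 Jordan block J_2(5): exp(t · J_2(5)) = e^(5t)·(I + t·N), where N is the 2×2 nilpotent shift.
  For a 1×1 block at λ = 5: exp(t · [5]) = [e^(5t)].

After assembling e^{tJ} and conjugating by P, we get:

e^{tB} =
  [-3*t*exp(5*t) + exp(5*t), t*exp(5*t), -5*t*exp(5*t)]
  [-9*t*exp(5*t), 3*t*exp(5*t) + exp(5*t), -15*t*exp(5*t)]
  [0, 0, exp(5*t)]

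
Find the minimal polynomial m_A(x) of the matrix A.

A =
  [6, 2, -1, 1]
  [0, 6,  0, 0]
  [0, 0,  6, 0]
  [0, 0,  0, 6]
x^2 - 12*x + 36

The characteristic polynomial is χ_A(x) = (x - 6)^4, so the eigenvalues are known. The minimal polynomial is
  m_A(x) = Π_λ (x − λ)^{k_λ}
where k_λ is the size of the *largest* Jordan block for λ (equivalently, the smallest k with (A − λI)^k v = 0 for every generalised eigenvector v of λ).

  λ = 6: largest Jordan block has size 2, contributing (x − 6)^2

So m_A(x) = (x - 6)^2 = x^2 - 12*x + 36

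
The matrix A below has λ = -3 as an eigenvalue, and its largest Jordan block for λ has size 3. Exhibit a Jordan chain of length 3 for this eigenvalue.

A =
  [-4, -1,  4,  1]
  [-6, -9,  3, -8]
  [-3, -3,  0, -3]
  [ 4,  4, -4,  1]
A Jordan chain for λ = -3 of length 3:
v_1 = (-1, 1, 0, 0)ᵀ
v_2 = (-1, -6, -3, 4)ᵀ
v_3 = (1, 0, 0, 0)ᵀ

Let N = A − (-3)·I. We want v_3 with N^3 v_3 = 0 but N^2 v_3 ≠ 0; then v_{j-1} := N · v_j for j = 3, …, 2.

Pick v_3 = (1, 0, 0, 0)ᵀ.
Then v_2 = N · v_3 = (-1, -6, -3, 4)ᵀ.
Then v_1 = N · v_2 = (-1, 1, 0, 0)ᵀ.

Sanity check: (A − (-3)·I) v_1 = (0, 0, 0, 0)ᵀ = 0. ✓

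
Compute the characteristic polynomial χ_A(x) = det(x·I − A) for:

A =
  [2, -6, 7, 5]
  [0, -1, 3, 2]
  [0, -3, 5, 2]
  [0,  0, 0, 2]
x^4 - 8*x^3 + 24*x^2 - 32*x + 16

Expanding det(x·I − A) (e.g. by cofactor expansion or by noting that A is similar to its Jordan form J, which has the same characteristic polynomial as A) gives
  χ_A(x) = x^4 - 8*x^3 + 24*x^2 - 32*x + 16
which factors as (x - 2)^4. The eigenvalues (with algebraic multiplicities) are λ = 2 with multiplicity 4.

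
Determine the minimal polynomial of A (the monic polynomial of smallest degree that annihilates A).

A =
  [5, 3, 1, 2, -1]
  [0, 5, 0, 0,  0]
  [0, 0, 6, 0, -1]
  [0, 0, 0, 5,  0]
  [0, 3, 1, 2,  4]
x^3 - 15*x^2 + 75*x - 125

The characteristic polynomial is χ_A(x) = (x - 5)^5, so the eigenvalues are known. The minimal polynomial is
  m_A(x) = Π_λ (x − λ)^{k_λ}
where k_λ is the size of the *largest* Jordan block for λ (equivalently, the smallest k with (A − λI)^k v = 0 for every generalised eigenvector v of λ).

  λ = 5: largest Jordan block has size 3, contributing (x − 5)^3

So m_A(x) = (x - 5)^3 = x^3 - 15*x^2 + 75*x - 125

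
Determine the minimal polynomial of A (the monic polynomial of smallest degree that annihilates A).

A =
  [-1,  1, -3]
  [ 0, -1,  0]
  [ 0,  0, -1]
x^2 + 2*x + 1

The characteristic polynomial is χ_A(x) = (x + 1)^3, so the eigenvalues are known. The minimal polynomial is
  m_A(x) = Π_λ (x − λ)^{k_λ}
where k_λ is the size of the *largest* Jordan block for λ (equivalently, the smallest k with (A − λI)^k v = 0 for every generalised eigenvector v of λ).

  λ = -1: largest Jordan block has size 2, contributing (x + 1)^2

So m_A(x) = (x + 1)^2 = x^2 + 2*x + 1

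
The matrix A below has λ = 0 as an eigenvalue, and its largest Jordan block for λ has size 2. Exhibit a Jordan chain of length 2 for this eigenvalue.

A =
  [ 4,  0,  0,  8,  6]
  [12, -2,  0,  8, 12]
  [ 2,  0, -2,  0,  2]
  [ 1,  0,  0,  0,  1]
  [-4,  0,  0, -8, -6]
A Jordan chain for λ = 0 of length 2:
v_1 = (4, 4, 0, 1, -4)ᵀ
v_2 = (1, 4, 1, 0, 0)ᵀ

Let N = A − (0)·I. We want v_2 with N^2 v_2 = 0 but N^1 v_2 ≠ 0; then v_{j-1} := N · v_j for j = 2, …, 2.

Pick v_2 = (1, 4, 1, 0, 0)ᵀ.
Then v_1 = N · v_2 = (4, 4, 0, 1, -4)ᵀ.

Sanity check: (A − (0)·I) v_1 = (0, 0, 0, 0, 0)ᵀ = 0. ✓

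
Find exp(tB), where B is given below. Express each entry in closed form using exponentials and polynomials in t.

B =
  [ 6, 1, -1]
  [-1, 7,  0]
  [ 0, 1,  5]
e^{tB} =
  [-t^2*exp(6*t)/2 + exp(6*t), t*exp(6*t), t^2*exp(6*t)/2 - t*exp(6*t)]
  [-t^2*exp(6*t)/2 - t*exp(6*t), t*exp(6*t) + exp(6*t), t^2*exp(6*t)/2]
  [-t^2*exp(6*t)/2, t*exp(6*t), t^2*exp(6*t)/2 - t*exp(6*t) + exp(6*t)]

Strategy: write B = P · J · P⁻¹ where J is a Jordan canonical form, so e^{tB} = P · e^{tJ} · P⁻¹, and e^{tJ} can be computed block-by-block.

B has Jordan form
J =
  [6, 1, 0]
  [0, 6, 1]
  [0, 0, 6]
(up to reordering of blocks).

Per-block formulas:
  For a 3×3 Jordan block J_3(6): exp(t · J_3(6)) = e^(6t)·(I + t·N + (t^2/2)·N^2), where N is the 3×3 nilpotent shift.

After assembling e^{tJ} and conjugating by P, we get:

e^{tB} =
  [-t^2*exp(6*t)/2 + exp(6*t), t*exp(6*t), t^2*exp(6*t)/2 - t*exp(6*t)]
  [-t^2*exp(6*t)/2 - t*exp(6*t), t*exp(6*t) + exp(6*t), t^2*exp(6*t)/2]
  [-t^2*exp(6*t)/2, t*exp(6*t), t^2*exp(6*t)/2 - t*exp(6*t) + exp(6*t)]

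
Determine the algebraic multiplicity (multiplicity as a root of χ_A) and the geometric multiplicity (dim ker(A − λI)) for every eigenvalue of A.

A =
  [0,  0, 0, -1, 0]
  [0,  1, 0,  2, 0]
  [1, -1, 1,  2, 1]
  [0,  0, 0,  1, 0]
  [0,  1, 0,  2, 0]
λ = 0: alg = 2, geom = 2; λ = 1: alg = 3, geom = 2

Step 1 — factor the characteristic polynomial to read off the algebraic multiplicities:
  χ_A(x) = x^2*(x - 1)^3

Step 2 — compute geometric multiplicities via the rank-nullity identity g(λ) = n − rank(A − λI):
  rank(A − (0)·I) = 3, so dim ker(A − (0)·I) = n − 3 = 2
  rank(A − (1)·I) = 3, so dim ker(A − (1)·I) = n − 3 = 2

Summary:
  λ = 0: algebraic multiplicity = 2, geometric multiplicity = 2
  λ = 1: algebraic multiplicity = 3, geometric multiplicity = 2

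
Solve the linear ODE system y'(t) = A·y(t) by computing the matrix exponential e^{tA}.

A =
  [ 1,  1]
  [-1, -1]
e^{tA} =
  [t + 1, t]
  [-t, 1 - t]

Strategy: write A = P · J · P⁻¹ where J is a Jordan canonical form, so e^{tA} = P · e^{tJ} · P⁻¹, and e^{tJ} can be computed block-by-block.

A has Jordan form
J =
  [0, 1]
  [0, 0]
(up to reordering of blocks).

Per-block formulas:
  For a 2×2 Jordan block J_2(0): exp(t · J_2(0)) = e^(0t)·(I + t·N), where N is the 2×2 nilpotent shift.

After assembling e^{tJ} and conjugating by P, we get:

e^{tA} =
  [t + 1, t]
  [-t, 1 - t]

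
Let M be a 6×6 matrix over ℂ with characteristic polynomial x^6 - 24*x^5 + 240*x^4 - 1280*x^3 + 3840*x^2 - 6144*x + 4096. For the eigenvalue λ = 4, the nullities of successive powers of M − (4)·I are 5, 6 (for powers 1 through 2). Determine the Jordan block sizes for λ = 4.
Block sizes for λ = 4: [2, 1, 1, 1, 1]

From the dimensions of kernels of powers, the number of Jordan blocks of size at least j is d_j − d_{j−1} where d_j = dim ker(N^j) (with d_0 = 0). Computing the differences gives [5, 1].
The number of blocks of size exactly k is (#blocks of size ≥ k) − (#blocks of size ≥ k + 1), so the partition is: 4 block(s) of size 1, 1 block(s) of size 2.
In nonincreasing order the block sizes are [2, 1, 1, 1, 1].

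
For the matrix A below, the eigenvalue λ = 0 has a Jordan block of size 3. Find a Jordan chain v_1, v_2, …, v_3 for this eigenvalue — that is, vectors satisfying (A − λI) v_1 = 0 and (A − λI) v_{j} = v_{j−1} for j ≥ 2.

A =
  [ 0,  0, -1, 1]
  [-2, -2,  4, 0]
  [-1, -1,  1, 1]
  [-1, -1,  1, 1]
A Jordan chain for λ = 0 of length 3:
v_1 = (0, -2, -1, -1)ᵀ
v_2 = (-1, 4, 1, 1)ᵀ
v_3 = (0, 0, 1, 0)ᵀ

Let N = A − (0)·I. We want v_3 with N^3 v_3 = 0 but N^2 v_3 ≠ 0; then v_{j-1} := N · v_j for j = 3, …, 2.

Pick v_3 = (0, 0, 1, 0)ᵀ.
Then v_2 = N · v_3 = (-1, 4, 1, 1)ᵀ.
Then v_1 = N · v_2 = (0, -2, -1, -1)ᵀ.

Sanity check: (A − (0)·I) v_1 = (0, 0, 0, 0)ᵀ = 0. ✓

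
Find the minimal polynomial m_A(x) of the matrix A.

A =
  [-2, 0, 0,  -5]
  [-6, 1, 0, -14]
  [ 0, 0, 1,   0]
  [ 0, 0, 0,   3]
x^3 - 2*x^2 - 5*x + 6

The characteristic polynomial is χ_A(x) = (x - 3)*(x - 1)^2*(x + 2), so the eigenvalues are known. The minimal polynomial is
  m_A(x) = Π_λ (x − λ)^{k_λ}
where k_λ is the size of the *largest* Jordan block for λ (equivalently, the smallest k with (A − λI)^k v = 0 for every generalised eigenvector v of λ).

  λ = -2: largest Jordan block has size 1, contributing (x + 2)
  λ = 1: largest Jordan block has size 1, contributing (x − 1)
  λ = 3: largest Jordan block has size 1, contributing (x − 3)

So m_A(x) = (x - 3)*(x - 1)*(x + 2) = x^3 - 2*x^2 - 5*x + 6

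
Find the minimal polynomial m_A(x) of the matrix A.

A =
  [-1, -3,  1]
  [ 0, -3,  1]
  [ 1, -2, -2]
x^3 + 6*x^2 + 12*x + 8

The characteristic polynomial is χ_A(x) = (x + 2)^3, so the eigenvalues are known. The minimal polynomial is
  m_A(x) = Π_λ (x − λ)^{k_λ}
where k_λ is the size of the *largest* Jordan block for λ (equivalently, the smallest k with (A − λI)^k v = 0 for every generalised eigenvector v of λ).

  λ = -2: largest Jordan block has size 3, contributing (x + 2)^3

So m_A(x) = (x + 2)^3 = x^3 + 6*x^2 + 12*x + 8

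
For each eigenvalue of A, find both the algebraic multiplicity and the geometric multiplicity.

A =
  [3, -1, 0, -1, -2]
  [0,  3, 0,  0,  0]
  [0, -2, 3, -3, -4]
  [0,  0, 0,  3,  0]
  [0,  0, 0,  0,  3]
λ = 3: alg = 5, geom = 3

Step 1 — factor the characteristic polynomial to read off the algebraic multiplicities:
  χ_A(x) = (x - 3)^5

Step 2 — compute geometric multiplicities via the rank-nullity identity g(λ) = n − rank(A − λI):
  rank(A − (3)·I) = 2, so dim ker(A − (3)·I) = n − 2 = 3

Summary:
  λ = 3: algebraic multiplicity = 5, geometric multiplicity = 3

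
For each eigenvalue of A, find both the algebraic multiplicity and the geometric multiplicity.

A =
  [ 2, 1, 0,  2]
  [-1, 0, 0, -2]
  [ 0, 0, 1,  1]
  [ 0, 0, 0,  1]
λ = 1: alg = 4, geom = 2

Step 1 — factor the characteristic polynomial to read off the algebraic multiplicities:
  χ_A(x) = (x - 1)^4

Step 2 — compute geometric multiplicities via the rank-nullity identity g(λ) = n − rank(A − λI):
  rank(A − (1)·I) = 2, so dim ker(A − (1)·I) = n − 2 = 2

Summary:
  λ = 1: algebraic multiplicity = 4, geometric multiplicity = 2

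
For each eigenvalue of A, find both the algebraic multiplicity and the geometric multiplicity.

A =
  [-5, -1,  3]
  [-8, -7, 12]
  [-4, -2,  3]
λ = -3: alg = 3, geom = 2

Step 1 — factor the characteristic polynomial to read off the algebraic multiplicities:
  χ_A(x) = (x + 3)^3

Step 2 — compute geometric multiplicities via the rank-nullity identity g(λ) = n − rank(A − λI):
  rank(A − (-3)·I) = 1, so dim ker(A − (-3)·I) = n − 1 = 2

Summary:
  λ = -3: algebraic multiplicity = 3, geometric multiplicity = 2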